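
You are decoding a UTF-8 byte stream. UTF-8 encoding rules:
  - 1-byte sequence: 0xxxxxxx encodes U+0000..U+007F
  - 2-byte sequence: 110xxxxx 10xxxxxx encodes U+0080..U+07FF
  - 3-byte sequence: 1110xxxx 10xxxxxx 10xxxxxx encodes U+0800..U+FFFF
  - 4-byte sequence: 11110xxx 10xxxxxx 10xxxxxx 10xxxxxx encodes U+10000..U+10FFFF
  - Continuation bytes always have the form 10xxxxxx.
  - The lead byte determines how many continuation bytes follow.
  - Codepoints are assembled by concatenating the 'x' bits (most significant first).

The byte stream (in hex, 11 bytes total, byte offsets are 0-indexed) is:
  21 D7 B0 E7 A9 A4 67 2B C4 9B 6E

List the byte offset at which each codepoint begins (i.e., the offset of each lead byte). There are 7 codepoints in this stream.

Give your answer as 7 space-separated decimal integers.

Answer: 0 1 3 6 7 8 10

Derivation:
Byte[0]=21: 1-byte ASCII. cp=U+0021
Byte[1]=D7: 2-byte lead, need 1 cont bytes. acc=0x17
Byte[2]=B0: continuation. acc=(acc<<6)|0x30=0x5F0
Completed: cp=U+05F0 (starts at byte 1)
Byte[3]=E7: 3-byte lead, need 2 cont bytes. acc=0x7
Byte[4]=A9: continuation. acc=(acc<<6)|0x29=0x1E9
Byte[5]=A4: continuation. acc=(acc<<6)|0x24=0x7A64
Completed: cp=U+7A64 (starts at byte 3)
Byte[6]=67: 1-byte ASCII. cp=U+0067
Byte[7]=2B: 1-byte ASCII. cp=U+002B
Byte[8]=C4: 2-byte lead, need 1 cont bytes. acc=0x4
Byte[9]=9B: continuation. acc=(acc<<6)|0x1B=0x11B
Completed: cp=U+011B (starts at byte 8)
Byte[10]=6E: 1-byte ASCII. cp=U+006E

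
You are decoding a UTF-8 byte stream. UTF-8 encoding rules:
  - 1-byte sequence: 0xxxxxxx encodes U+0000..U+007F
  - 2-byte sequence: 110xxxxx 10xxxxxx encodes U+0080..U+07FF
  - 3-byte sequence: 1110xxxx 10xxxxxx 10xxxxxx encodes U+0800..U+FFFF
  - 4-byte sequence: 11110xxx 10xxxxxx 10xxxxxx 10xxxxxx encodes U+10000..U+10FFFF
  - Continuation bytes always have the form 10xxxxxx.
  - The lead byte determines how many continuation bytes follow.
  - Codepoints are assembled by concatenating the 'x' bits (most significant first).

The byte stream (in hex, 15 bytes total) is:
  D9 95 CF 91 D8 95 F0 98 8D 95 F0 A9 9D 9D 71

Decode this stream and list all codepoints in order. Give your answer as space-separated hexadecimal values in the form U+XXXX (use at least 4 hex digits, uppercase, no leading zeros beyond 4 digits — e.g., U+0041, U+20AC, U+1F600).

Answer: U+0655 U+03D1 U+0615 U+18355 U+2975D U+0071

Derivation:
Byte[0]=D9: 2-byte lead, need 1 cont bytes. acc=0x19
Byte[1]=95: continuation. acc=(acc<<6)|0x15=0x655
Completed: cp=U+0655 (starts at byte 0)
Byte[2]=CF: 2-byte lead, need 1 cont bytes. acc=0xF
Byte[3]=91: continuation. acc=(acc<<6)|0x11=0x3D1
Completed: cp=U+03D1 (starts at byte 2)
Byte[4]=D8: 2-byte lead, need 1 cont bytes. acc=0x18
Byte[5]=95: continuation. acc=(acc<<6)|0x15=0x615
Completed: cp=U+0615 (starts at byte 4)
Byte[6]=F0: 4-byte lead, need 3 cont bytes. acc=0x0
Byte[7]=98: continuation. acc=(acc<<6)|0x18=0x18
Byte[8]=8D: continuation. acc=(acc<<6)|0x0D=0x60D
Byte[9]=95: continuation. acc=(acc<<6)|0x15=0x18355
Completed: cp=U+18355 (starts at byte 6)
Byte[10]=F0: 4-byte lead, need 3 cont bytes. acc=0x0
Byte[11]=A9: continuation. acc=(acc<<6)|0x29=0x29
Byte[12]=9D: continuation. acc=(acc<<6)|0x1D=0xA5D
Byte[13]=9D: continuation. acc=(acc<<6)|0x1D=0x2975D
Completed: cp=U+2975D (starts at byte 10)
Byte[14]=71: 1-byte ASCII. cp=U+0071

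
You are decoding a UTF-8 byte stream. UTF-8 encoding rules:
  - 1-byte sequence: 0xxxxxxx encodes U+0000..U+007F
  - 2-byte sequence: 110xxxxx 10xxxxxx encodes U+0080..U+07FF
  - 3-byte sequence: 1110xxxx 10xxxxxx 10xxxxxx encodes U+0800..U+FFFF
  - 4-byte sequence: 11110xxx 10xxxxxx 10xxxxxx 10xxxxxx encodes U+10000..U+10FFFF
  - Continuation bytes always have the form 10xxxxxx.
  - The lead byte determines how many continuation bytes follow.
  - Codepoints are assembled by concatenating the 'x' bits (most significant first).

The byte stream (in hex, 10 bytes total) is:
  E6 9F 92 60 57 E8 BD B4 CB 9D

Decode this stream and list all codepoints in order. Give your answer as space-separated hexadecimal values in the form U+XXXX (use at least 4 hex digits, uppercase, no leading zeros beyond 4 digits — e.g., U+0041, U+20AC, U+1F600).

Answer: U+67D2 U+0060 U+0057 U+8F74 U+02DD

Derivation:
Byte[0]=E6: 3-byte lead, need 2 cont bytes. acc=0x6
Byte[1]=9F: continuation. acc=(acc<<6)|0x1F=0x19F
Byte[2]=92: continuation. acc=(acc<<6)|0x12=0x67D2
Completed: cp=U+67D2 (starts at byte 0)
Byte[3]=60: 1-byte ASCII. cp=U+0060
Byte[4]=57: 1-byte ASCII. cp=U+0057
Byte[5]=E8: 3-byte lead, need 2 cont bytes. acc=0x8
Byte[6]=BD: continuation. acc=(acc<<6)|0x3D=0x23D
Byte[7]=B4: continuation. acc=(acc<<6)|0x34=0x8F74
Completed: cp=U+8F74 (starts at byte 5)
Byte[8]=CB: 2-byte lead, need 1 cont bytes. acc=0xB
Byte[9]=9D: continuation. acc=(acc<<6)|0x1D=0x2DD
Completed: cp=U+02DD (starts at byte 8)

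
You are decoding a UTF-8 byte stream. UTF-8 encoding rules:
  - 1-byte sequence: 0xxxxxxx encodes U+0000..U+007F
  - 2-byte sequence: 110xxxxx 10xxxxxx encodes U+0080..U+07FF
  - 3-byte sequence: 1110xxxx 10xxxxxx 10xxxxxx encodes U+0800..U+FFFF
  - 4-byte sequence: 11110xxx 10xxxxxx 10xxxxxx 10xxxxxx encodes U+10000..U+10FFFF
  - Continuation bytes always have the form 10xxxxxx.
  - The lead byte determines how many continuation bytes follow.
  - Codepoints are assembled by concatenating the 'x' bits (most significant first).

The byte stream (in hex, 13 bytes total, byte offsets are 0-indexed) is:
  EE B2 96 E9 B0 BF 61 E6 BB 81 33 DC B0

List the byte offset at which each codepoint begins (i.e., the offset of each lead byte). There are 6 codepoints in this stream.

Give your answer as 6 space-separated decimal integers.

Byte[0]=EE: 3-byte lead, need 2 cont bytes. acc=0xE
Byte[1]=B2: continuation. acc=(acc<<6)|0x32=0x3B2
Byte[2]=96: continuation. acc=(acc<<6)|0x16=0xEC96
Completed: cp=U+EC96 (starts at byte 0)
Byte[3]=E9: 3-byte lead, need 2 cont bytes. acc=0x9
Byte[4]=B0: continuation. acc=(acc<<6)|0x30=0x270
Byte[5]=BF: continuation. acc=(acc<<6)|0x3F=0x9C3F
Completed: cp=U+9C3F (starts at byte 3)
Byte[6]=61: 1-byte ASCII. cp=U+0061
Byte[7]=E6: 3-byte lead, need 2 cont bytes. acc=0x6
Byte[8]=BB: continuation. acc=(acc<<6)|0x3B=0x1BB
Byte[9]=81: continuation. acc=(acc<<6)|0x01=0x6EC1
Completed: cp=U+6EC1 (starts at byte 7)
Byte[10]=33: 1-byte ASCII. cp=U+0033
Byte[11]=DC: 2-byte lead, need 1 cont bytes. acc=0x1C
Byte[12]=B0: continuation. acc=(acc<<6)|0x30=0x730
Completed: cp=U+0730 (starts at byte 11)

Answer: 0 3 6 7 10 11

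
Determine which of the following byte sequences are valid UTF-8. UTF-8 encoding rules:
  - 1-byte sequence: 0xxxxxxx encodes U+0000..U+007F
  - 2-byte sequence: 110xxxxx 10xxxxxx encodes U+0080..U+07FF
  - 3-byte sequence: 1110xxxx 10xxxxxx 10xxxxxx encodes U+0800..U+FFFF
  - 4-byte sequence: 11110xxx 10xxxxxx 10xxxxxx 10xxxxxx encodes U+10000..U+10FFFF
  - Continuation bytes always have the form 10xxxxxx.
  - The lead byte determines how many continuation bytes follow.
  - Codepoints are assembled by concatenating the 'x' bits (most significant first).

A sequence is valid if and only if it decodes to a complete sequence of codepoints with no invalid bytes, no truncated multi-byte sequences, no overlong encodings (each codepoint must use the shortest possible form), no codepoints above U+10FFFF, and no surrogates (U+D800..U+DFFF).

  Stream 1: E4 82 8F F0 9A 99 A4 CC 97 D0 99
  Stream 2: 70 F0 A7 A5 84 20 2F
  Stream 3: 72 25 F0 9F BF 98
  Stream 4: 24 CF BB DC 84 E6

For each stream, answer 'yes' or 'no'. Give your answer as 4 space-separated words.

Answer: yes yes yes no

Derivation:
Stream 1: decodes cleanly. VALID
Stream 2: decodes cleanly. VALID
Stream 3: decodes cleanly. VALID
Stream 4: error at byte offset 6. INVALID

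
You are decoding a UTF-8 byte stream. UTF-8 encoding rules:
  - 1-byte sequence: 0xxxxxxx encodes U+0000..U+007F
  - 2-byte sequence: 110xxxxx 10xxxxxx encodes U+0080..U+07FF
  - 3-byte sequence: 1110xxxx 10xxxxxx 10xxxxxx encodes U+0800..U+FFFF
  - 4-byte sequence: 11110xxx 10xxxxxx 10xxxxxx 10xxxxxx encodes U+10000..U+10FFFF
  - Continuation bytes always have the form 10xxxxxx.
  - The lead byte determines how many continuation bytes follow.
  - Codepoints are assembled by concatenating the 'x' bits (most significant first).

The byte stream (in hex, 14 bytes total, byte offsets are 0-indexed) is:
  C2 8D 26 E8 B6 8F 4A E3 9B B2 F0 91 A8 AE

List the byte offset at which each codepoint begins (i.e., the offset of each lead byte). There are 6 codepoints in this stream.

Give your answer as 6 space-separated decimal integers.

Byte[0]=C2: 2-byte lead, need 1 cont bytes. acc=0x2
Byte[1]=8D: continuation. acc=(acc<<6)|0x0D=0x8D
Completed: cp=U+008D (starts at byte 0)
Byte[2]=26: 1-byte ASCII. cp=U+0026
Byte[3]=E8: 3-byte lead, need 2 cont bytes. acc=0x8
Byte[4]=B6: continuation. acc=(acc<<6)|0x36=0x236
Byte[5]=8F: continuation. acc=(acc<<6)|0x0F=0x8D8F
Completed: cp=U+8D8F (starts at byte 3)
Byte[6]=4A: 1-byte ASCII. cp=U+004A
Byte[7]=E3: 3-byte lead, need 2 cont bytes. acc=0x3
Byte[8]=9B: continuation. acc=(acc<<6)|0x1B=0xDB
Byte[9]=B2: continuation. acc=(acc<<6)|0x32=0x36F2
Completed: cp=U+36F2 (starts at byte 7)
Byte[10]=F0: 4-byte lead, need 3 cont bytes. acc=0x0
Byte[11]=91: continuation. acc=(acc<<6)|0x11=0x11
Byte[12]=A8: continuation. acc=(acc<<6)|0x28=0x468
Byte[13]=AE: continuation. acc=(acc<<6)|0x2E=0x11A2E
Completed: cp=U+11A2E (starts at byte 10)

Answer: 0 2 3 6 7 10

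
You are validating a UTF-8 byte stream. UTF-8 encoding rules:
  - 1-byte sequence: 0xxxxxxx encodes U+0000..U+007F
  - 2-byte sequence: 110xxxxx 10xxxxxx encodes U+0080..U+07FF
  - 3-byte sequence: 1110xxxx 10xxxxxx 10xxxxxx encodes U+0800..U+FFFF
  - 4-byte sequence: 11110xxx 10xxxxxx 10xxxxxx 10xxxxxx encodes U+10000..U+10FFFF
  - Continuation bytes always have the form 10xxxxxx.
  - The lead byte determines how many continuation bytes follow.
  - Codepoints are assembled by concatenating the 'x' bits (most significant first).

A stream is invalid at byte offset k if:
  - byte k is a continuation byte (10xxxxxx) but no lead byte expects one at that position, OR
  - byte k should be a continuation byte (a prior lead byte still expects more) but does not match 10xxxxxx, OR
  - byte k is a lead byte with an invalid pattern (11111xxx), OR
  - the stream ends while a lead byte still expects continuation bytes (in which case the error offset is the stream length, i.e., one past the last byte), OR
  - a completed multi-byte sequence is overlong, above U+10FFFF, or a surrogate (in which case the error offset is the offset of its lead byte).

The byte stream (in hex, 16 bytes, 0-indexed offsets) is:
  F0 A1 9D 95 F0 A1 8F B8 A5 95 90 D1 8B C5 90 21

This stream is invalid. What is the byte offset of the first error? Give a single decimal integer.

Byte[0]=F0: 4-byte lead, need 3 cont bytes. acc=0x0
Byte[1]=A1: continuation. acc=(acc<<6)|0x21=0x21
Byte[2]=9D: continuation. acc=(acc<<6)|0x1D=0x85D
Byte[3]=95: continuation. acc=(acc<<6)|0x15=0x21755
Completed: cp=U+21755 (starts at byte 0)
Byte[4]=F0: 4-byte lead, need 3 cont bytes. acc=0x0
Byte[5]=A1: continuation. acc=(acc<<6)|0x21=0x21
Byte[6]=8F: continuation. acc=(acc<<6)|0x0F=0x84F
Byte[7]=B8: continuation. acc=(acc<<6)|0x38=0x213F8
Completed: cp=U+213F8 (starts at byte 4)
Byte[8]=A5: INVALID lead byte (not 0xxx/110x/1110/11110)

Answer: 8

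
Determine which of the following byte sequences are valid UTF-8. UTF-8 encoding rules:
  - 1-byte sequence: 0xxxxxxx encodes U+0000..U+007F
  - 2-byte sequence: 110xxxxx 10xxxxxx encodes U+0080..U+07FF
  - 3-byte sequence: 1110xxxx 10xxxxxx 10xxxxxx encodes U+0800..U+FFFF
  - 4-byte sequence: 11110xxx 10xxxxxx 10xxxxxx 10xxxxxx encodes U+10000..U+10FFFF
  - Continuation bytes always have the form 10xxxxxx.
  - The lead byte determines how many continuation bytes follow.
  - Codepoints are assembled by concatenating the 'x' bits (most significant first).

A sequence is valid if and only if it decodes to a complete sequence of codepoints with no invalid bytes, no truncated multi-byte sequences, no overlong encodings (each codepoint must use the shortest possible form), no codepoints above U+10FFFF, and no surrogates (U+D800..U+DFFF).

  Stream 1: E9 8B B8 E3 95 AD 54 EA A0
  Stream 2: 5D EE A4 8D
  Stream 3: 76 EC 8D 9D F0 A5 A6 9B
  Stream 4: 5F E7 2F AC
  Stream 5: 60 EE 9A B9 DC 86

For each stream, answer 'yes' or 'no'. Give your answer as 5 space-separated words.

Stream 1: error at byte offset 9. INVALID
Stream 2: decodes cleanly. VALID
Stream 3: decodes cleanly. VALID
Stream 4: error at byte offset 2. INVALID
Stream 5: decodes cleanly. VALID

Answer: no yes yes no yes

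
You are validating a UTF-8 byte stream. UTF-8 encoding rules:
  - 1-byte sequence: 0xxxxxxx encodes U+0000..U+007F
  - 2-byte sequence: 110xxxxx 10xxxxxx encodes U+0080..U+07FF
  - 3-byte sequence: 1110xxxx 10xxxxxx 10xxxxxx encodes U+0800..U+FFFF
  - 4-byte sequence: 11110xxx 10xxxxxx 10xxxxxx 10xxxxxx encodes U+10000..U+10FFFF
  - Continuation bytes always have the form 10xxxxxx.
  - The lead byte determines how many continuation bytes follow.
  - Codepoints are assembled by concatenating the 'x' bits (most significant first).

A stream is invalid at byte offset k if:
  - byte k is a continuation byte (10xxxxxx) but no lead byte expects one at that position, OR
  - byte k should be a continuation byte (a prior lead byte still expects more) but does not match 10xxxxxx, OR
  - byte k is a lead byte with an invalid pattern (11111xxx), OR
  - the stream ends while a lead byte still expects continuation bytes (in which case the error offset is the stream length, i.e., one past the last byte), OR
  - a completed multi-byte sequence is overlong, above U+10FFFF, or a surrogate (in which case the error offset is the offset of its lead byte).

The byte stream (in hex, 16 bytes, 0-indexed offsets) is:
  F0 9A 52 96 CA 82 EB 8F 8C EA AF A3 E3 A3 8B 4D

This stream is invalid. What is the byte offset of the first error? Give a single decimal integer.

Byte[0]=F0: 4-byte lead, need 3 cont bytes. acc=0x0
Byte[1]=9A: continuation. acc=(acc<<6)|0x1A=0x1A
Byte[2]=52: expected 10xxxxxx continuation. INVALID

Answer: 2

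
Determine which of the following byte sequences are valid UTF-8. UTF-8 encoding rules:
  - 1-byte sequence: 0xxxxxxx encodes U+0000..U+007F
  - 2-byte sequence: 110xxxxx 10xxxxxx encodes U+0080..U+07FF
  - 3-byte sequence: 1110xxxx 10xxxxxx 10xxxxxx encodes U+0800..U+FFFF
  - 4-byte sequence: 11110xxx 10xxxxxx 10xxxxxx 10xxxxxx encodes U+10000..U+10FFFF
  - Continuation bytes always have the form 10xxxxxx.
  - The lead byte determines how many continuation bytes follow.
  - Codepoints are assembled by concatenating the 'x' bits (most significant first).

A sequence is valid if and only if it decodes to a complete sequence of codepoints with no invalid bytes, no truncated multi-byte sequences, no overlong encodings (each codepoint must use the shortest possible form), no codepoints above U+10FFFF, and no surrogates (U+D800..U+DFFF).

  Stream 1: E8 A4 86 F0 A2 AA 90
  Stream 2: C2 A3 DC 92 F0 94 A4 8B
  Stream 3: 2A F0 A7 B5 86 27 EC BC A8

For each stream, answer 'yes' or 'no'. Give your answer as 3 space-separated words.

Stream 1: decodes cleanly. VALID
Stream 2: decodes cleanly. VALID
Stream 3: decodes cleanly. VALID

Answer: yes yes yes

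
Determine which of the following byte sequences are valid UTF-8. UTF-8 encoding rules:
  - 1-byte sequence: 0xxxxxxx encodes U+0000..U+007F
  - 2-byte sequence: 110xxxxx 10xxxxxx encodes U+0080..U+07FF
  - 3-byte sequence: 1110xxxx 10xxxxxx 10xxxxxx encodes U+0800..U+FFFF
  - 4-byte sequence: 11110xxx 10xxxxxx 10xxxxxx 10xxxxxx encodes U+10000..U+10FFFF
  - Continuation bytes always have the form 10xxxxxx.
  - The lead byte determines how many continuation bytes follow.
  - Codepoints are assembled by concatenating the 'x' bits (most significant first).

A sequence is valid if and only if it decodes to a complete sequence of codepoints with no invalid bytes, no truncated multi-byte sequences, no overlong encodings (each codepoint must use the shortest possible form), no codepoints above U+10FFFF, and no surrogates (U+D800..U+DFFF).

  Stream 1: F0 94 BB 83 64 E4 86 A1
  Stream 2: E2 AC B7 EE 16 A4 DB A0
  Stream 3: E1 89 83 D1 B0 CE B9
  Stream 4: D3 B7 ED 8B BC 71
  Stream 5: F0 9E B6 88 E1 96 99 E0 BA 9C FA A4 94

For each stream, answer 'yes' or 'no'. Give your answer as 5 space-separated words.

Stream 1: decodes cleanly. VALID
Stream 2: error at byte offset 4. INVALID
Stream 3: decodes cleanly. VALID
Stream 4: decodes cleanly. VALID
Stream 5: error at byte offset 10. INVALID

Answer: yes no yes yes no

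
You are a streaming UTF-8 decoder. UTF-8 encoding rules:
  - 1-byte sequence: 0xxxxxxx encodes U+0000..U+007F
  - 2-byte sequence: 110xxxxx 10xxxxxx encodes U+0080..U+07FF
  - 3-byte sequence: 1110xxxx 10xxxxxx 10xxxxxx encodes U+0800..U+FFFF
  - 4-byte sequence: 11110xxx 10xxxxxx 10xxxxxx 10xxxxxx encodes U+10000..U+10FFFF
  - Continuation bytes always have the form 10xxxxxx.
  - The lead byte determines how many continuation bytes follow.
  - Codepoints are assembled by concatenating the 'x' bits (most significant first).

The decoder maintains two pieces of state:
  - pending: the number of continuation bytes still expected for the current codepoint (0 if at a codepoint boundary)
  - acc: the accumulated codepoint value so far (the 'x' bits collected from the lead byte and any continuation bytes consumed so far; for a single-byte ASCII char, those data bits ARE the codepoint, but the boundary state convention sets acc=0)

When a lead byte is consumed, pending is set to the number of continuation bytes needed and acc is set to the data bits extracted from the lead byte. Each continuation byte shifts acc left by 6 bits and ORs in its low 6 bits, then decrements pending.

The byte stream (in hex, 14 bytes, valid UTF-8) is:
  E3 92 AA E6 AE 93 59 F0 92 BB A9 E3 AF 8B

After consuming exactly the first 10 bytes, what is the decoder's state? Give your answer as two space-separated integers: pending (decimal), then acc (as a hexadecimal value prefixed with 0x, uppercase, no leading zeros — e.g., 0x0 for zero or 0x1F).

Answer: 1 0x4BB

Derivation:
Byte[0]=E3: 3-byte lead. pending=2, acc=0x3
Byte[1]=92: continuation. acc=(acc<<6)|0x12=0xD2, pending=1
Byte[2]=AA: continuation. acc=(acc<<6)|0x2A=0x34AA, pending=0
Byte[3]=E6: 3-byte lead. pending=2, acc=0x6
Byte[4]=AE: continuation. acc=(acc<<6)|0x2E=0x1AE, pending=1
Byte[5]=93: continuation. acc=(acc<<6)|0x13=0x6B93, pending=0
Byte[6]=59: 1-byte. pending=0, acc=0x0
Byte[7]=F0: 4-byte lead. pending=3, acc=0x0
Byte[8]=92: continuation. acc=(acc<<6)|0x12=0x12, pending=2
Byte[9]=BB: continuation. acc=(acc<<6)|0x3B=0x4BB, pending=1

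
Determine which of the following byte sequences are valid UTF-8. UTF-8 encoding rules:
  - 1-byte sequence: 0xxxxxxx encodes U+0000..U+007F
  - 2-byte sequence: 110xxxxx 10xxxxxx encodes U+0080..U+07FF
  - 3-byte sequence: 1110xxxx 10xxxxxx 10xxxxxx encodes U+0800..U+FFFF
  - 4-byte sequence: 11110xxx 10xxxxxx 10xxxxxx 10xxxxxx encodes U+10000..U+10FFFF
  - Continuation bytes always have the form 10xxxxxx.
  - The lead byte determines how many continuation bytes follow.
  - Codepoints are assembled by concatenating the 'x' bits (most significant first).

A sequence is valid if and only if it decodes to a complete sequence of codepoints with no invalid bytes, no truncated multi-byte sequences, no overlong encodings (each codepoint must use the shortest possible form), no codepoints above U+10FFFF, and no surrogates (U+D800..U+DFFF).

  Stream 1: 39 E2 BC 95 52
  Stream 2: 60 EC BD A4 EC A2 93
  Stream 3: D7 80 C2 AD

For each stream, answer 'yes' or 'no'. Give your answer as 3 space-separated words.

Stream 1: decodes cleanly. VALID
Stream 2: decodes cleanly. VALID
Stream 3: decodes cleanly. VALID

Answer: yes yes yes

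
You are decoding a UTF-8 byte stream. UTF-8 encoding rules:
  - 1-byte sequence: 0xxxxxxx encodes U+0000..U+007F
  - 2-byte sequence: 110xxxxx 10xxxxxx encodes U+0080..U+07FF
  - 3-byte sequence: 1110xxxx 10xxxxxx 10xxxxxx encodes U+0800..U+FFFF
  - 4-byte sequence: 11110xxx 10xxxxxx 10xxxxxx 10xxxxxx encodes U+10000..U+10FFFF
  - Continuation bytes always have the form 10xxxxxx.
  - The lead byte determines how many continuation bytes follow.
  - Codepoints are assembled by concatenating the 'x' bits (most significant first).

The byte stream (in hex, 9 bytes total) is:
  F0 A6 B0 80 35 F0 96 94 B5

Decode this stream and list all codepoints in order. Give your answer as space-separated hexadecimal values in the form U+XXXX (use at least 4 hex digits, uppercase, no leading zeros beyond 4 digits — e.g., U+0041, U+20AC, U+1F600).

Answer: U+26C00 U+0035 U+16535

Derivation:
Byte[0]=F0: 4-byte lead, need 3 cont bytes. acc=0x0
Byte[1]=A6: continuation. acc=(acc<<6)|0x26=0x26
Byte[2]=B0: continuation. acc=(acc<<6)|0x30=0x9B0
Byte[3]=80: continuation. acc=(acc<<6)|0x00=0x26C00
Completed: cp=U+26C00 (starts at byte 0)
Byte[4]=35: 1-byte ASCII. cp=U+0035
Byte[5]=F0: 4-byte lead, need 3 cont bytes. acc=0x0
Byte[6]=96: continuation. acc=(acc<<6)|0x16=0x16
Byte[7]=94: continuation. acc=(acc<<6)|0x14=0x594
Byte[8]=B5: continuation. acc=(acc<<6)|0x35=0x16535
Completed: cp=U+16535 (starts at byte 5)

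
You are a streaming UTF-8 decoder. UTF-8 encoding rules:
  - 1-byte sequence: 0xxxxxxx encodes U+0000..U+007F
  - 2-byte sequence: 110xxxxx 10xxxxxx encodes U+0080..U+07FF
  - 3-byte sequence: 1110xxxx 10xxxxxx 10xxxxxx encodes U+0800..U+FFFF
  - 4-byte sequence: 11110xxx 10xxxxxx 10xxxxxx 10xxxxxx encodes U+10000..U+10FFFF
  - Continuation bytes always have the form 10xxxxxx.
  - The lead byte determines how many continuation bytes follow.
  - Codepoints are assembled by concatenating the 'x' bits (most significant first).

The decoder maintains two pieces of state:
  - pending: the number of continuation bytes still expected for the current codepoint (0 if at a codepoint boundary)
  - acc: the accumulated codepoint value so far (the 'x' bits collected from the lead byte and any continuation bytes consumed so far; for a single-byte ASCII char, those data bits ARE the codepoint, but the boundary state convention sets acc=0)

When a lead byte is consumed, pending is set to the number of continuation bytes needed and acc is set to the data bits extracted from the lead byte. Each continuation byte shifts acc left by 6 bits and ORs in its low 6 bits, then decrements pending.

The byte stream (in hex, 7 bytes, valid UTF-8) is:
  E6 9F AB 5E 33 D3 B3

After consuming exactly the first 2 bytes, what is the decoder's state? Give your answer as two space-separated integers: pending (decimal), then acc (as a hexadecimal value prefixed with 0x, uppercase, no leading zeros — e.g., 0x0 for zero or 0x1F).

Answer: 1 0x19F

Derivation:
Byte[0]=E6: 3-byte lead. pending=2, acc=0x6
Byte[1]=9F: continuation. acc=(acc<<6)|0x1F=0x19F, pending=1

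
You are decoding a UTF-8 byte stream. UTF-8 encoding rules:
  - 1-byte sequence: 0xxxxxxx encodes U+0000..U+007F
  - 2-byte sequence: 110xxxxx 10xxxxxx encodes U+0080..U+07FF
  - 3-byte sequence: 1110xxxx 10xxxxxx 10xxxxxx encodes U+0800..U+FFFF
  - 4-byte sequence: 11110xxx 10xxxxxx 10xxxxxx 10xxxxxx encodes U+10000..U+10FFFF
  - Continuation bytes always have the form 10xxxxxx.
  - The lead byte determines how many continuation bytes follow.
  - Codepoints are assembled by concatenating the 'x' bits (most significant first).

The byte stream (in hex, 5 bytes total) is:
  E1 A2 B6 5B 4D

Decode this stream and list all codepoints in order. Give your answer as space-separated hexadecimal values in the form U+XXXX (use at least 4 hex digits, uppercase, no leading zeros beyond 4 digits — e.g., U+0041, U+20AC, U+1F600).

Byte[0]=E1: 3-byte lead, need 2 cont bytes. acc=0x1
Byte[1]=A2: continuation. acc=(acc<<6)|0x22=0x62
Byte[2]=B6: continuation. acc=(acc<<6)|0x36=0x18B6
Completed: cp=U+18B6 (starts at byte 0)
Byte[3]=5B: 1-byte ASCII. cp=U+005B
Byte[4]=4D: 1-byte ASCII. cp=U+004D

Answer: U+18B6 U+005B U+004D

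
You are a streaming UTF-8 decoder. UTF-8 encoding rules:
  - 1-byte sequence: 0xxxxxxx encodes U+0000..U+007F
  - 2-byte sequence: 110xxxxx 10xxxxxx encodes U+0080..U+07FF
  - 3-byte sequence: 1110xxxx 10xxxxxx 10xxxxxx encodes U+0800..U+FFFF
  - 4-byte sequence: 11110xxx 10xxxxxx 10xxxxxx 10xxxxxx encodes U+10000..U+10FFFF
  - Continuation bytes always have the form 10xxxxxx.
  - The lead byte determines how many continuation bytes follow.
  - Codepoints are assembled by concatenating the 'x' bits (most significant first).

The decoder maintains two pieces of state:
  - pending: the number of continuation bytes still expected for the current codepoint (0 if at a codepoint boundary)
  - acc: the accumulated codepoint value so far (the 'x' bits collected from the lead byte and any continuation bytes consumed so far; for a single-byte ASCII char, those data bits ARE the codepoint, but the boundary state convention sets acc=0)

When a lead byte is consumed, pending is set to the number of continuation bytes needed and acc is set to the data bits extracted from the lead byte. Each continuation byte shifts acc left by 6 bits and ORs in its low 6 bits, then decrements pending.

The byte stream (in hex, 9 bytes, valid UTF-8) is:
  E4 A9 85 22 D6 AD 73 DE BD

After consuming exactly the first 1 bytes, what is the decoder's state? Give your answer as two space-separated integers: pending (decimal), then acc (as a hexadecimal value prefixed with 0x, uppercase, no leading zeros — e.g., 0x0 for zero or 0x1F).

Answer: 2 0x4

Derivation:
Byte[0]=E4: 3-byte lead. pending=2, acc=0x4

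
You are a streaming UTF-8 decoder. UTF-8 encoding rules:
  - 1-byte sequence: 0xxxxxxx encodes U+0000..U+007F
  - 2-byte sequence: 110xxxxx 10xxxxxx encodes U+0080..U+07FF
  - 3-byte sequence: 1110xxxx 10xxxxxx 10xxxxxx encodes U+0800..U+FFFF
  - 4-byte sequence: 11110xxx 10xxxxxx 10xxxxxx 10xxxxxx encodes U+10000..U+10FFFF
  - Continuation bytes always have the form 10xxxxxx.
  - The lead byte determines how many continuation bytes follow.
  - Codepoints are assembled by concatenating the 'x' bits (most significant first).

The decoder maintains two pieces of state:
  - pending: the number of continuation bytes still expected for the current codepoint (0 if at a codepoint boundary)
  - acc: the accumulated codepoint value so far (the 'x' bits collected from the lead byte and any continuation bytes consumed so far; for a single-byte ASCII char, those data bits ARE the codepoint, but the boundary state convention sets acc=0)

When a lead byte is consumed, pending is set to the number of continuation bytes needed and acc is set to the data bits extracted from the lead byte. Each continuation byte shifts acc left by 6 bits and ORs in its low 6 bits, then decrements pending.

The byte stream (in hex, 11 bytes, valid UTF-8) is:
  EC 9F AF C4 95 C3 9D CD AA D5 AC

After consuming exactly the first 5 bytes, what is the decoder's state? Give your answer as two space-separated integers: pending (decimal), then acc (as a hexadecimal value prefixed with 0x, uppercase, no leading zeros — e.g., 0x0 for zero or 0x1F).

Byte[0]=EC: 3-byte lead. pending=2, acc=0xC
Byte[1]=9F: continuation. acc=(acc<<6)|0x1F=0x31F, pending=1
Byte[2]=AF: continuation. acc=(acc<<6)|0x2F=0xC7EF, pending=0
Byte[3]=C4: 2-byte lead. pending=1, acc=0x4
Byte[4]=95: continuation. acc=(acc<<6)|0x15=0x115, pending=0

Answer: 0 0x115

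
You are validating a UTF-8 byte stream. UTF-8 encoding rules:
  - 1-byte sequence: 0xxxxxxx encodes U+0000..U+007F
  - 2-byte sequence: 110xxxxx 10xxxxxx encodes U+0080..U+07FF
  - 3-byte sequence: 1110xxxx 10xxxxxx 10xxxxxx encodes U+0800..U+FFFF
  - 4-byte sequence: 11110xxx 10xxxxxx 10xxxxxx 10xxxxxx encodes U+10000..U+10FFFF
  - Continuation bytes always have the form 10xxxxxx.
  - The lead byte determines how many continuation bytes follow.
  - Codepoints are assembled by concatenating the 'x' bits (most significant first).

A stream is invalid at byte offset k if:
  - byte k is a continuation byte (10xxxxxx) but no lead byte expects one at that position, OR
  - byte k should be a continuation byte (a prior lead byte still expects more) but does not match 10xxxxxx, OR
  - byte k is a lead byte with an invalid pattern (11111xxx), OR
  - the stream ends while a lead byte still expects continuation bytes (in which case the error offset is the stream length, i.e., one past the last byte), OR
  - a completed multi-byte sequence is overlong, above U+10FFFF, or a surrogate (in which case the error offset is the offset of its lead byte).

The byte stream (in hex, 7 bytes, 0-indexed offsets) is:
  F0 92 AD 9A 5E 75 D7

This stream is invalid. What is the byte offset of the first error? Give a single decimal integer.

Byte[0]=F0: 4-byte lead, need 3 cont bytes. acc=0x0
Byte[1]=92: continuation. acc=(acc<<6)|0x12=0x12
Byte[2]=AD: continuation. acc=(acc<<6)|0x2D=0x4AD
Byte[3]=9A: continuation. acc=(acc<<6)|0x1A=0x12B5A
Completed: cp=U+12B5A (starts at byte 0)
Byte[4]=5E: 1-byte ASCII. cp=U+005E
Byte[5]=75: 1-byte ASCII. cp=U+0075
Byte[6]=D7: 2-byte lead, need 1 cont bytes. acc=0x17
Byte[7]: stream ended, expected continuation. INVALID

Answer: 7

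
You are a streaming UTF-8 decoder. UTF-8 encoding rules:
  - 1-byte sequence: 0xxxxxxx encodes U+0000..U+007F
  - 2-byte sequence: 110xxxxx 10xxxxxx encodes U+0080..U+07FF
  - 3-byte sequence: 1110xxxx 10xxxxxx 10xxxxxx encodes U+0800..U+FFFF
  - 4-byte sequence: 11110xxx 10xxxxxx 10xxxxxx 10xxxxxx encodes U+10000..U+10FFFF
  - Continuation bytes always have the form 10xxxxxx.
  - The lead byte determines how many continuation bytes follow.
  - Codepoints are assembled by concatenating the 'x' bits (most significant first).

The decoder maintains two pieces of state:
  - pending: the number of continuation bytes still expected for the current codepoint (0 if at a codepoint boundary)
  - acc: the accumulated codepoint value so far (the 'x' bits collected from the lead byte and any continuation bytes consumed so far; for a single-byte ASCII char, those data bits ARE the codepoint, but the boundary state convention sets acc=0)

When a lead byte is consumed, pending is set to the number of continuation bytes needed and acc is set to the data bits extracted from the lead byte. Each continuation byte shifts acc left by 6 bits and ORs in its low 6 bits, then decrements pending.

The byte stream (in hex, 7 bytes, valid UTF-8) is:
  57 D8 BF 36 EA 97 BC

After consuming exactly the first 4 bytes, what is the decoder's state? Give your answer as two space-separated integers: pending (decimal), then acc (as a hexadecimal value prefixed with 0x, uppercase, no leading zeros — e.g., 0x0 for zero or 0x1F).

Byte[0]=57: 1-byte. pending=0, acc=0x0
Byte[1]=D8: 2-byte lead. pending=1, acc=0x18
Byte[2]=BF: continuation. acc=(acc<<6)|0x3F=0x63F, pending=0
Byte[3]=36: 1-byte. pending=0, acc=0x0

Answer: 0 0x0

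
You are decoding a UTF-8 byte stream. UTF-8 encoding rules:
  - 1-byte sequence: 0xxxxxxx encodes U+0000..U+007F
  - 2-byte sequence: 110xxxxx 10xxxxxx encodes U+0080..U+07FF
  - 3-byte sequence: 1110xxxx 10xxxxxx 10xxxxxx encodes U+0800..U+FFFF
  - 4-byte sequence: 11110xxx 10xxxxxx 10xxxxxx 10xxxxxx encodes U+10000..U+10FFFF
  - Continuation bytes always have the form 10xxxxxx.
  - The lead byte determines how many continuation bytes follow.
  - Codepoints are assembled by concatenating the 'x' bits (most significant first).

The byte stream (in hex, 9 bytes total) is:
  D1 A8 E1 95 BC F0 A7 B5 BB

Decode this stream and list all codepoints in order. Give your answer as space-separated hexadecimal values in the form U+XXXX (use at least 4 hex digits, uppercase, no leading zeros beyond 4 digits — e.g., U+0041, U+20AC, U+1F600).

Byte[0]=D1: 2-byte lead, need 1 cont bytes. acc=0x11
Byte[1]=A8: continuation. acc=(acc<<6)|0x28=0x468
Completed: cp=U+0468 (starts at byte 0)
Byte[2]=E1: 3-byte lead, need 2 cont bytes. acc=0x1
Byte[3]=95: continuation. acc=(acc<<6)|0x15=0x55
Byte[4]=BC: continuation. acc=(acc<<6)|0x3C=0x157C
Completed: cp=U+157C (starts at byte 2)
Byte[5]=F0: 4-byte lead, need 3 cont bytes. acc=0x0
Byte[6]=A7: continuation. acc=(acc<<6)|0x27=0x27
Byte[7]=B5: continuation. acc=(acc<<6)|0x35=0x9F5
Byte[8]=BB: continuation. acc=(acc<<6)|0x3B=0x27D7B
Completed: cp=U+27D7B (starts at byte 5)

Answer: U+0468 U+157C U+27D7B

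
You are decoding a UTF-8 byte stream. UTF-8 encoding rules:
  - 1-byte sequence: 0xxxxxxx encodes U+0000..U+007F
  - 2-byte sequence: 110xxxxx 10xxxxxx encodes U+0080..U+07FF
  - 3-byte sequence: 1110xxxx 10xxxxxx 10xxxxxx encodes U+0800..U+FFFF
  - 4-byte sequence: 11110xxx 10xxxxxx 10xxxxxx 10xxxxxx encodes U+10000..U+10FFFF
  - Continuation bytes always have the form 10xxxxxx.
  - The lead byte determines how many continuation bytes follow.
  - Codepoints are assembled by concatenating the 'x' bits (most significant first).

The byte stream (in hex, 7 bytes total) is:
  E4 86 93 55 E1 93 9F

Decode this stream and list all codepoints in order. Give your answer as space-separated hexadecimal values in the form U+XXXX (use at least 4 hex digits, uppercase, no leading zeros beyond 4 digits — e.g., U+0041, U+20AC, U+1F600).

Answer: U+4193 U+0055 U+14DF

Derivation:
Byte[0]=E4: 3-byte lead, need 2 cont bytes. acc=0x4
Byte[1]=86: continuation. acc=(acc<<6)|0x06=0x106
Byte[2]=93: continuation. acc=(acc<<6)|0x13=0x4193
Completed: cp=U+4193 (starts at byte 0)
Byte[3]=55: 1-byte ASCII. cp=U+0055
Byte[4]=E1: 3-byte lead, need 2 cont bytes. acc=0x1
Byte[5]=93: continuation. acc=(acc<<6)|0x13=0x53
Byte[6]=9F: continuation. acc=(acc<<6)|0x1F=0x14DF
Completed: cp=U+14DF (starts at byte 4)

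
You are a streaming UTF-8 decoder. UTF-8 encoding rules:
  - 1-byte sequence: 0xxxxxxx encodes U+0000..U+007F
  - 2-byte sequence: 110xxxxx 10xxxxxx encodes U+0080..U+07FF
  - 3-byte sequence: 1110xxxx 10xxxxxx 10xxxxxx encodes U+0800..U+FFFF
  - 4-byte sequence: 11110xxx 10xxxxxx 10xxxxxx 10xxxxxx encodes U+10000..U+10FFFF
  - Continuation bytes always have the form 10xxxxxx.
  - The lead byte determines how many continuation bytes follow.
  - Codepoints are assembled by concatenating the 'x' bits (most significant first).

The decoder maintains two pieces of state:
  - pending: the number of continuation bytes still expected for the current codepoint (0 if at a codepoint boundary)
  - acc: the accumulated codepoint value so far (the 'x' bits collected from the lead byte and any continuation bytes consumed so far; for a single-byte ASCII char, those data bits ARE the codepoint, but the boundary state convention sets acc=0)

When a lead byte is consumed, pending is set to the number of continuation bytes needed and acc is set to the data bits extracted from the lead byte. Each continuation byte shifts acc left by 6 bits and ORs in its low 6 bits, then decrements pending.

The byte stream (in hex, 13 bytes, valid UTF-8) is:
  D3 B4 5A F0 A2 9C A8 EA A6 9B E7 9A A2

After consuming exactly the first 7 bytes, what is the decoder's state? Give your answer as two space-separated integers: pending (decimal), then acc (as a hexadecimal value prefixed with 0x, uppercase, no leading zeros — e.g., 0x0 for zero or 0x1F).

Answer: 0 0x22728

Derivation:
Byte[0]=D3: 2-byte lead. pending=1, acc=0x13
Byte[1]=B4: continuation. acc=(acc<<6)|0x34=0x4F4, pending=0
Byte[2]=5A: 1-byte. pending=0, acc=0x0
Byte[3]=F0: 4-byte lead. pending=3, acc=0x0
Byte[4]=A2: continuation. acc=(acc<<6)|0x22=0x22, pending=2
Byte[5]=9C: continuation. acc=(acc<<6)|0x1C=0x89C, pending=1
Byte[6]=A8: continuation. acc=(acc<<6)|0x28=0x22728, pending=0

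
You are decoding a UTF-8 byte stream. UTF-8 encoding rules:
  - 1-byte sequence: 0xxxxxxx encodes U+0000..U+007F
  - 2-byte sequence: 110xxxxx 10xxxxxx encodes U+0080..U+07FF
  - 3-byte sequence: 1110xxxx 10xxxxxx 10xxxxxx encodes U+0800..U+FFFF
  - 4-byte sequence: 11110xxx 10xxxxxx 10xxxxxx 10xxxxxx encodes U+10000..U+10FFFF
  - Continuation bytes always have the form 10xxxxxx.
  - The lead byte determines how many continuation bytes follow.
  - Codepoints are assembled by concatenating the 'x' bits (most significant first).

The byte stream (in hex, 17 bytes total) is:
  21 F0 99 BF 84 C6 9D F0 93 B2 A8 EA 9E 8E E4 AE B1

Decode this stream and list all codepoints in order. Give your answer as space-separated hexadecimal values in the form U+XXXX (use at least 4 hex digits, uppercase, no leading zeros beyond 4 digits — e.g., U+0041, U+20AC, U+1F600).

Byte[0]=21: 1-byte ASCII. cp=U+0021
Byte[1]=F0: 4-byte lead, need 3 cont bytes. acc=0x0
Byte[2]=99: continuation. acc=(acc<<6)|0x19=0x19
Byte[3]=BF: continuation. acc=(acc<<6)|0x3F=0x67F
Byte[4]=84: continuation. acc=(acc<<6)|0x04=0x19FC4
Completed: cp=U+19FC4 (starts at byte 1)
Byte[5]=C6: 2-byte lead, need 1 cont bytes. acc=0x6
Byte[6]=9D: continuation. acc=(acc<<6)|0x1D=0x19D
Completed: cp=U+019D (starts at byte 5)
Byte[7]=F0: 4-byte lead, need 3 cont bytes. acc=0x0
Byte[8]=93: continuation. acc=(acc<<6)|0x13=0x13
Byte[9]=B2: continuation. acc=(acc<<6)|0x32=0x4F2
Byte[10]=A8: continuation. acc=(acc<<6)|0x28=0x13CA8
Completed: cp=U+13CA8 (starts at byte 7)
Byte[11]=EA: 3-byte lead, need 2 cont bytes. acc=0xA
Byte[12]=9E: continuation. acc=(acc<<6)|0x1E=0x29E
Byte[13]=8E: continuation. acc=(acc<<6)|0x0E=0xA78E
Completed: cp=U+A78E (starts at byte 11)
Byte[14]=E4: 3-byte lead, need 2 cont bytes. acc=0x4
Byte[15]=AE: continuation. acc=(acc<<6)|0x2E=0x12E
Byte[16]=B1: continuation. acc=(acc<<6)|0x31=0x4BB1
Completed: cp=U+4BB1 (starts at byte 14)

Answer: U+0021 U+19FC4 U+019D U+13CA8 U+A78E U+4BB1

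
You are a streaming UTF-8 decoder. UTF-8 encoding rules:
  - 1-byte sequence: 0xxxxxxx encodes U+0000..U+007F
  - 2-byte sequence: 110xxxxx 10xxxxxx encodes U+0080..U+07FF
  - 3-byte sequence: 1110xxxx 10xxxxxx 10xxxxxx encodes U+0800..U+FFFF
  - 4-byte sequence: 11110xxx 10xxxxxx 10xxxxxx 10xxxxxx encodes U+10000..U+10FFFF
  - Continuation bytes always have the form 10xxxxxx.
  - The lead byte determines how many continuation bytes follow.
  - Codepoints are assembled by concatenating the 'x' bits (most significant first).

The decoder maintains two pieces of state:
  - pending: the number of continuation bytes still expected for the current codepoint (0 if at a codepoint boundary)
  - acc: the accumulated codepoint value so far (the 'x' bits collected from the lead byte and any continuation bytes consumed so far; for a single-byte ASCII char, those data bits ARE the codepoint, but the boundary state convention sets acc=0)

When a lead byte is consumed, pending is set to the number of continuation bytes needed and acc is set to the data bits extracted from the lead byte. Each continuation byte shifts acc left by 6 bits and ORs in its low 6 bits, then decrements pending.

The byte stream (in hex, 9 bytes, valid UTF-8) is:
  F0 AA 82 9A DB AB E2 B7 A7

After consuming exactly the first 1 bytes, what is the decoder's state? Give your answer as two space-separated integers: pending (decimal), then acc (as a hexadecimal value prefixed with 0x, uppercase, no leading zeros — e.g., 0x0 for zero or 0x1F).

Byte[0]=F0: 4-byte lead. pending=3, acc=0x0

Answer: 3 0x0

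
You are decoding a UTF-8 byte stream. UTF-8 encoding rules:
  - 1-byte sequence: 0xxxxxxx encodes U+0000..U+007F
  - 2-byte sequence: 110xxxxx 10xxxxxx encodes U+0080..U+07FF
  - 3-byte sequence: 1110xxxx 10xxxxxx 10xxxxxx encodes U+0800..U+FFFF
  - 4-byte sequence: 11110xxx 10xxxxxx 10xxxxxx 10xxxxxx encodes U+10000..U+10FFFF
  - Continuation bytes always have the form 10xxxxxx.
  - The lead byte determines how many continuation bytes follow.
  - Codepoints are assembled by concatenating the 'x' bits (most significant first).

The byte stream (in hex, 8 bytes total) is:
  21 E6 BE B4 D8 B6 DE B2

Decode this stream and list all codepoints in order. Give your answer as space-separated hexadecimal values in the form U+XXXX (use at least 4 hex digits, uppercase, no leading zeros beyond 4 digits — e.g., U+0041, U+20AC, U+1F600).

Byte[0]=21: 1-byte ASCII. cp=U+0021
Byte[1]=E6: 3-byte lead, need 2 cont bytes. acc=0x6
Byte[2]=BE: continuation. acc=(acc<<6)|0x3E=0x1BE
Byte[3]=B4: continuation. acc=(acc<<6)|0x34=0x6FB4
Completed: cp=U+6FB4 (starts at byte 1)
Byte[4]=D8: 2-byte lead, need 1 cont bytes. acc=0x18
Byte[5]=B6: continuation. acc=(acc<<6)|0x36=0x636
Completed: cp=U+0636 (starts at byte 4)
Byte[6]=DE: 2-byte lead, need 1 cont bytes. acc=0x1E
Byte[7]=B2: continuation. acc=(acc<<6)|0x32=0x7B2
Completed: cp=U+07B2 (starts at byte 6)

Answer: U+0021 U+6FB4 U+0636 U+07B2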